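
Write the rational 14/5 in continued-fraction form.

[2; 1, 4]

Run the Euclidean algorithm on 14 and 5; the successive quotients are the partial quotients a_0, a_1, ... (each step inverts the fractional part left over by the previous one):
  14 = 2*5 + 4, so a_0 = 2.
  5 = 1*4 + 1, so a_1 = 1.
  4 = 4*1 + 0, so a_2 = 4.
The remainder reaches 0 after 3 divisions, so the expansion has 3 partial quotients, read off in order.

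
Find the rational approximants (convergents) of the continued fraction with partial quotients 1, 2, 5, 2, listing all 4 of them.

Using the convergent recurrence p_i = a_i*p_{i-1} + p_{i-2}, q_i = a_i*q_{i-1} + q_{i-2} with p_{-2}=0, p_{-1}=1, q_{-2}=1, q_{-1}=0:
  i=0: a_0=1, p_0 = 1*1 + 0 = 1, q_0 = 1*0 + 1 = 1.
  i=1: a_1=2, p_1 = 2*1 + 1 = 3, q_1 = 2*1 + 0 = 2.
  i=2: a_2=5, p_2 = 5*3 + 1 = 16, q_2 = 5*2 + 1 = 11.
  i=3: a_3=2, p_3 = 2*16 + 3 = 35, q_3 = 2*11 + 2 = 24.

1/1, 3/2, 16/11, 35/24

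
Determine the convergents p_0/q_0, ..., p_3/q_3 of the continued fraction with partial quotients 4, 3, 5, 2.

Using the convergent recurrence p_i = a_i*p_{i-1} + p_{i-2}, q_i = a_i*q_{i-1} + q_{i-2} with p_{-2}=0, p_{-1}=1, q_{-2}=1, q_{-1}=0:
  i=0: a_0=4, p_0 = 4*1 + 0 = 4, q_0 = 4*0 + 1 = 1.
  i=1: a_1=3, p_1 = 3*4 + 1 = 13, q_1 = 3*1 + 0 = 3.
  i=2: a_2=5, p_2 = 5*13 + 4 = 69, q_2 = 5*3 + 1 = 16.
  i=3: a_3=2, p_3 = 2*69 + 13 = 151, q_3 = 2*16 + 3 = 35.

4/1, 13/3, 69/16, 151/35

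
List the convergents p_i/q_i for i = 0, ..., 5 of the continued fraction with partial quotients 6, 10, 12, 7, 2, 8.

6/1, 61/10, 738/121, 5227/857, 11192/1835, 94763/15537

Using the convergent recurrence p_i = a_i*p_{i-1} + p_{i-2}, q_i = a_i*q_{i-1} + q_{i-2} with p_{-2}=0, p_{-1}=1, q_{-2}=1, q_{-1}=0:
  i=0: a_0=6, p_0 = 6*1 + 0 = 6, q_0 = 6*0 + 1 = 1.
  i=1: a_1=10, p_1 = 10*6 + 1 = 61, q_1 = 10*1 + 0 = 10.
  i=2: a_2=12, p_2 = 12*61 + 6 = 738, q_2 = 12*10 + 1 = 121.
  i=3: a_3=7, p_3 = 7*738 + 61 = 5227, q_3 = 7*121 + 10 = 857.
  i=4: a_4=2, p_4 = 2*5227 + 738 = 11192, q_4 = 2*857 + 121 = 1835.
  i=5: a_5=8, p_5 = 8*11192 + 5227 = 94763, q_5 = 8*1835 + 857 = 15537.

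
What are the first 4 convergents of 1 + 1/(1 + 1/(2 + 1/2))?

Using the convergent recurrence p_i = a_i*p_{i-1} + p_{i-2}, q_i = a_i*q_{i-1} + q_{i-2} with p_{-2}=0, p_{-1}=1, q_{-2}=1, q_{-1}=0:
  i=0: a_0=1, p_0 = 1*1 + 0 = 1, q_0 = 1*0 + 1 = 1.
  i=1: a_1=1, p_1 = 1*1 + 1 = 2, q_1 = 1*1 + 0 = 1.
  i=2: a_2=2, p_2 = 2*2 + 1 = 5, q_2 = 2*1 + 1 = 3.
  i=3: a_3=2, p_3 = 2*5 + 2 = 12, q_3 = 2*3 + 1 = 7.

1/1, 2/1, 5/3, 12/7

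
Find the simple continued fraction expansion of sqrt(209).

Write x_i = (sqrt(209) + m_i)/d_i with (m_0, d_0) = (0, 1). a_0 = floor(sqrt(209)) = 14, since 14^2 = 196 <= 209 < 225 = 15^2.
Iterate m_{i+1} = d_i*a_i - m_i, d_{i+1} = (209 - m_{i+1}^2)/d_i, a_{i+1} = floor((a_0 + m_{i+1})/d_{i+1}):
  m_1 = 1*14 - 0 = 14, d_1 = (209 - 14^2)/1 = 13/1 = 13, a_1 = floor((14 + 14)/13) = 2.
  m_2 = 13*2 - 14 = 12, d_2 = (209 - 12^2)/13 = 65/13 = 5, a_2 = floor((14 + 12)/5) = 5.
  m_3 = 5*5 - 12 = 13, d_3 = (209 - 13^2)/5 = 40/5 = 8, a_3 = floor((14 + 13)/8) = 3.
  m_4 = 8*3 - 13 = 11, d_4 = (209 - 11^2)/8 = 88/8 = 11, a_4 = floor((14 + 11)/11) = 2.
  m_5 = 11*2 - 11 = 11, d_5 = (209 - 11^2)/11 = 88/11 = 8, a_5 = floor((14 + 11)/8) = 3.
  m_6 = 8*3 - 11 = 13, d_6 = (209 - 13^2)/8 = 40/8 = 5, a_6 = floor((14 + 13)/5) = 5.
  m_7 = 5*5 - 13 = 12, d_7 = (209 - 12^2)/5 = 65/5 = 13, a_7 = floor((14 + 12)/13) = 2.
  m_8 = 13*2 - 12 = 14, d_8 = (209 - 14^2)/13 = 13/13 = 1, a_8 = floor((14 + 14)/1) = 28.
  m_9 = 1*28 - 14 = 14, d_9 = (209 - 14^2)/1 = 13/1 = 13: (m_9, d_9) = (m_1, d_1) = (14, 13), so from here the quotients repeat a_1, ..., a_8; the period length is 8.
Hence the expansion of sqrt(209) is a_0 = 14 followed by the repeating block 2, 5, 3, 2, 3, 5, 2, 28 (period 8).

[14; (2, 5, 3, 2, 3, 5, 2, 28)]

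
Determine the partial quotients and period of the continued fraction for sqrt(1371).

[37; (37, 74)]

Write x_i = (sqrt(1371) + m_i)/d_i with (m_0, d_0) = (0, 1). a_0 = floor(sqrt(1371)) = 37, since 37^2 = 1369 <= 1371 < 1444 = 38^2.
Iterate m_{i+1} = d_i*a_i - m_i, d_{i+1} = (1371 - m_{i+1}^2)/d_i, a_{i+1} = floor((a_0 + m_{i+1})/d_{i+1}):
  m_1 = 1*37 - 0 = 37, d_1 = (1371 - 37^2)/1 = 2/1 = 2, a_1 = floor((37 + 37)/2) = 37.
  m_2 = 2*37 - 37 = 37, d_2 = (1371 - 37^2)/2 = 2/2 = 1, a_2 = floor((37 + 37)/1) = 74.
  m_3 = 1*74 - 37 = 37, d_3 = (1371 - 37^2)/1 = 2/1 = 2: (m_3, d_3) = (m_1, d_1) = (37, 2), so from here the quotients repeat a_1, a_2; the period length is 2.
Hence the expansion of sqrt(1371) is a_0 = 37 followed by the repeating block 37, 74 (period 2).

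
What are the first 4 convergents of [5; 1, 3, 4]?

Using the convergent recurrence p_i = a_i*p_{i-1} + p_{i-2}, q_i = a_i*q_{i-1} + q_{i-2} with p_{-2}=0, p_{-1}=1, q_{-2}=1, q_{-1}=0:
  i=0: a_0=5, p_0 = 5*1 + 0 = 5, q_0 = 5*0 + 1 = 1.
  i=1: a_1=1, p_1 = 1*5 + 1 = 6, q_1 = 1*1 + 0 = 1.
  i=2: a_2=3, p_2 = 3*6 + 5 = 23, q_2 = 3*1 + 1 = 4.
  i=3: a_3=4, p_3 = 4*23 + 6 = 98, q_3 = 4*4 + 1 = 17.

5/1, 6/1, 23/4, 98/17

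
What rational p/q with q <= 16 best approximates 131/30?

48/11

Expand x = 131/30 as a continued fraction with the Euclidean algorithm:
  131 = 4*30 + 11, so a_0 = 4.
  30 = 2*11 + 8, so a_1 = 2.
  11 = 1*8 + 3, so a_2 = 1.
  8 = 2*3 + 2, so a_3 = 2.
  3 = 1*2 + 1, so a_4 = 1.
  2 = 2*1 + 0, so a_5 = 2.
so x = [4; 2, 1, 2, 1, 2].
Convergents (p_i = a_i*p_{i-1} + p_{i-2}, q_i = a_i*q_{i-1} + q_{i-2} with p_{-2}=0, p_{-1}=1, q_{-2}=1, q_{-1}=0), until the denominator exceeds 16:
  i=0: a_0=4, p_0 = 4*1 + 0 = 4, q_0 = 4*0 + 1 = 1.
  i=1: a_1=2, p_1 = 2*4 + 1 = 9, q_1 = 2*1 + 0 = 2.
  i=2: a_2=1, p_2 = 1*9 + 4 = 13, q_2 = 1*2 + 1 = 3.
  i=3: a_3=2, p_3 = 2*13 + 9 = 35, q_3 = 2*3 + 2 = 8.
  i=4: a_4=1, p_4 = 1*35 + 13 = 48, q_4 = 1*8 + 3 = 11.
  i=5: a_5=2, p_5 = 2*48 + 35 = 131, q_5 = 2*11 + 8 = 30.
q_5 = 30 > 16, so the last convergent with denominator <= 16 is p_4/q_4 = 48/11.
The closest fraction with denominator <= 16 is either p_4/q_4 or the intermediate fraction (k*p_4 + p_3)/(k*q_4 + q_3) with the largest k >= 1 whose denominator stays <= 16; these approach x as k grows, and every other convergent or intermediate fraction in range is farther away.
Largest k: floor((16 - q_3)/q_4) = floor((16 - 8)/11) = 0.
Since k = 0, no intermediate fraction beyond p_4/q_4 has denominator <= 16, so the convergent 48/11 is the closest (its error is |131*11 - 48*30|/(30*11) = 1/330).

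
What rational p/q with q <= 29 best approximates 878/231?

Expand x = 878/231 as a continued fraction with the Euclidean algorithm:
  878 = 3*231 + 185, so a_0 = 3.
  231 = 1*185 + 46, so a_1 = 1.
  185 = 4*46 + 1, so a_2 = 4.
  46 = 46*1 + 0, so a_3 = 46.
so x = [3; 1, 4, 46].
Convergents (p_i = a_i*p_{i-1} + p_{i-2}, q_i = a_i*q_{i-1} + q_{i-2} with p_{-2}=0, p_{-1}=1, q_{-2}=1, q_{-1}=0), until the denominator exceeds 29:
  i=0: a_0=3, p_0 = 3*1 + 0 = 3, q_0 = 3*0 + 1 = 1.
  i=1: a_1=1, p_1 = 1*3 + 1 = 4, q_1 = 1*1 + 0 = 1.
  i=2: a_2=4, p_2 = 4*4 + 3 = 19, q_2 = 4*1 + 1 = 5.
  i=3: a_3=46, p_3 = 46*19 + 4 = 878, q_3 = 46*5 + 1 = 231.
q_3 = 231 > 29, so the last convergent with denominator <= 29 is p_2/q_2 = 19/5.
The closest fraction with denominator <= 29 is either p_2/q_2 or the intermediate fraction (k*p_2 + p_1)/(k*q_2 + q_1) with the largest k >= 1 whose denominator stays <= 29; these approach x as k grows, and every other convergent or intermediate fraction in range is farther away.
Largest k: floor((29 - q_1)/q_2) = floor((29 - 1)/5) = 5.
That gives (5*19 + 4)/(5*5 + 1) = 99/26.
Compare the errors: |x - 19/5| = |878*5 - 19*231|/(231*5) = 1/1155, and |x - 99/26| = |878*26 - 99*231|/(231*26) = 41/6006.
Cross-multiplying, 1*6006 = 6006 < 47355 = 41*1155, so 1/1155 is smaller: the convergent 19/5 is closer to x than 99/26.

19/5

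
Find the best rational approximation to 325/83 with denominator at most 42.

47/12

Expand x = 325/83 as a continued fraction with the Euclidean algorithm:
  325 = 3*83 + 76, so a_0 = 3.
  83 = 1*76 + 7, so a_1 = 1.
  76 = 10*7 + 6, so a_2 = 10.
  7 = 1*6 + 1, so a_3 = 1.
  6 = 6*1 + 0, so a_4 = 6.
so x = [3; 1, 10, 1, 6].
Convergents (p_i = a_i*p_{i-1} + p_{i-2}, q_i = a_i*q_{i-1} + q_{i-2} with p_{-2}=0, p_{-1}=1, q_{-2}=1, q_{-1}=0), until the denominator exceeds 42:
  i=0: a_0=3, p_0 = 3*1 + 0 = 3, q_0 = 3*0 + 1 = 1.
  i=1: a_1=1, p_1 = 1*3 + 1 = 4, q_1 = 1*1 + 0 = 1.
  i=2: a_2=10, p_2 = 10*4 + 3 = 43, q_2 = 10*1 + 1 = 11.
  i=3: a_3=1, p_3 = 1*43 + 4 = 47, q_3 = 1*11 + 1 = 12.
  i=4: a_4=6, p_4 = 6*47 + 43 = 325, q_4 = 6*12 + 11 = 83.
q_4 = 83 > 42, so the last convergent with denominator <= 42 is p_3/q_3 = 47/12.
The closest fraction with denominator <= 42 is either p_3/q_3 or the intermediate fraction (k*p_3 + p_2)/(k*q_3 + q_2) with the largest k >= 1 whose denominator stays <= 42; these approach x as k grows, and every other convergent or intermediate fraction in range is farther away.
Largest k: floor((42 - q_2)/q_3) = floor((42 - 11)/12) = 2.
That gives (2*47 + 43)/(2*12 + 11) = 137/35.
Compare the errors: |x - 47/12| = |325*12 - 47*83|/(83*12) = 1/996, and |x - 137/35| = |325*35 - 137*83|/(83*35) = 4/2905.
Cross-multiplying, 1*2905 = 2905 < 3984 = 4*996, so 1/996 is smaller: the convergent 47/12 is closer to x than 137/35.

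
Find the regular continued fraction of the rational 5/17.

Run the Euclidean algorithm on 5 and 17; the successive quotients are the partial quotients a_0, a_1, ... (each step inverts the fractional part left over by the previous one):
  5 = 0*17 + 5, so a_0 = 0.
  17 = 3*5 + 2, so a_1 = 3.
  5 = 2*2 + 1, so a_2 = 2.
  2 = 2*1 + 0, so a_3 = 2.
The remainder reaches 0 after 4 divisions, so the expansion has 4 partial quotients, read off in order.

[0; 3, 2, 2]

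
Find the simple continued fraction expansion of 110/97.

[1; 7, 2, 6]

Run the Euclidean algorithm on 110 and 97; the successive quotients are the partial quotients a_0, a_1, ... (each step inverts the fractional part left over by the previous one):
  110 = 1*97 + 13, so a_0 = 1.
  97 = 7*13 + 6, so a_1 = 7.
  13 = 2*6 + 1, so a_2 = 2.
  6 = 6*1 + 0, so a_3 = 6.
The remainder reaches 0 after 4 divisions, so the expansion has 4 partial quotients, read off in order.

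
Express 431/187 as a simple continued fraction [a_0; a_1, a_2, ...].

[2; 3, 3, 1, 1, 3, 2]

Run the Euclidean algorithm on 431 and 187; the successive quotients are the partial quotients a_0, a_1, ... (each step inverts the fractional part left over by the previous one):
  431 = 2*187 + 57, so a_0 = 2.
  187 = 3*57 + 16, so a_1 = 3.
  57 = 3*16 + 9, so a_2 = 3.
  16 = 1*9 + 7, so a_3 = 1.
  9 = 1*7 + 2, so a_4 = 1.
  7 = 3*2 + 1, so a_5 = 3.
  2 = 2*1 + 0, so a_6 = 2.
The remainder reaches 0 after 7 divisions, so the expansion has 7 partial quotients, read off in order.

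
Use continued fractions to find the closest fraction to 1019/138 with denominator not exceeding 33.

96/13

Expand x = 1019/138 as a continued fraction with the Euclidean algorithm:
  1019 = 7*138 + 53, so a_0 = 7.
  138 = 2*53 + 32, so a_1 = 2.
  53 = 1*32 + 21, so a_2 = 1.
  32 = 1*21 + 11, so a_3 = 1.
  21 = 1*11 + 10, so a_4 = 1.
  11 = 1*10 + 1, so a_5 = 1.
  10 = 10*1 + 0, so a_6 = 10.
so x = [7; 2, 1, 1, 1, 1, 10].
Convergents (p_i = a_i*p_{i-1} + p_{i-2}, q_i = a_i*q_{i-1} + q_{i-2} with p_{-2}=0, p_{-1}=1, q_{-2}=1, q_{-1}=0), until the denominator exceeds 33:
  i=0: a_0=7, p_0 = 7*1 + 0 = 7, q_0 = 7*0 + 1 = 1.
  i=1: a_1=2, p_1 = 2*7 + 1 = 15, q_1 = 2*1 + 0 = 2.
  i=2: a_2=1, p_2 = 1*15 + 7 = 22, q_2 = 1*2 + 1 = 3.
  i=3: a_3=1, p_3 = 1*22 + 15 = 37, q_3 = 1*3 + 2 = 5.
  i=4: a_4=1, p_4 = 1*37 + 22 = 59, q_4 = 1*5 + 3 = 8.
  i=5: a_5=1, p_5 = 1*59 + 37 = 96, q_5 = 1*8 + 5 = 13.
  i=6: a_6=10, p_6 = 10*96 + 59 = 1019, q_6 = 10*13 + 8 = 138.
q_6 = 138 > 33, so the last convergent with denominator <= 33 is p_5/q_5 = 96/13.
The closest fraction with denominator <= 33 is either p_5/q_5 or the intermediate fraction (k*p_5 + p_4)/(k*q_5 + q_4) with the largest k >= 1 whose denominator stays <= 33; these approach x as k grows, and every other convergent or intermediate fraction in range is farther away.
Largest k: floor((33 - q_4)/q_5) = floor((33 - 8)/13) = 1.
That gives (1*96 + 59)/(1*13 + 8) = 155/21.
Compare the errors: |x - 96/13| = |1019*13 - 96*138|/(138*13) = 1/1794, and |x - 155/21| = |1019*21 - 155*138|/(138*21) = 9/2898.
Cross-multiplying, 1*2898 = 2898 < 16146 = 9*1794, so 1/1794 is smaller: the convergent 96/13 is closer to x than 155/21.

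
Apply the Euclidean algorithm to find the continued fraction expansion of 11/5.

[2; 5]

Run the Euclidean algorithm on 11 and 5; the successive quotients are the partial quotients a_0, a_1, ... (each step inverts the fractional part left over by the previous one):
  11 = 2*5 + 1, so a_0 = 2.
  5 = 5*1 + 0, so a_1 = 5.
The remainder reaches 0 after 2 divisions, so the expansion has 2 partial quotients, read off in order.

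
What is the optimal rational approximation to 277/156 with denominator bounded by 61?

Expand x = 277/156 as a continued fraction with the Euclidean algorithm:
  277 = 1*156 + 121, so a_0 = 1.
  156 = 1*121 + 35, so a_1 = 1.
  121 = 3*35 + 16, so a_2 = 3.
  35 = 2*16 + 3, so a_3 = 2.
  16 = 5*3 + 1, so a_4 = 5.
  3 = 3*1 + 0, so a_5 = 3.
so x = [1; 1, 3, 2, 5, 3].
Convergents (p_i = a_i*p_{i-1} + p_{i-2}, q_i = a_i*q_{i-1} + q_{i-2} with p_{-2}=0, p_{-1}=1, q_{-2}=1, q_{-1}=0), until the denominator exceeds 61:
  i=0: a_0=1, p_0 = 1*1 + 0 = 1, q_0 = 1*0 + 1 = 1.
  i=1: a_1=1, p_1 = 1*1 + 1 = 2, q_1 = 1*1 + 0 = 1.
  i=2: a_2=3, p_2 = 3*2 + 1 = 7, q_2 = 3*1 + 1 = 4.
  i=3: a_3=2, p_3 = 2*7 + 2 = 16, q_3 = 2*4 + 1 = 9.
  i=4: a_4=5, p_4 = 5*16 + 7 = 87, q_4 = 5*9 + 4 = 49.
  i=5: a_5=3, p_5 = 3*87 + 16 = 277, q_5 = 3*49 + 9 = 156.
q_5 = 156 > 61, so the last convergent with denominator <= 61 is p_4/q_4 = 87/49.
The closest fraction with denominator <= 61 is either p_4/q_4 or the intermediate fraction (k*p_4 + p_3)/(k*q_4 + q_3) with the largest k >= 1 whose denominator stays <= 61; these approach x as k grows, and every other convergent or intermediate fraction in range is farther away.
Largest k: floor((61 - q_3)/q_4) = floor((61 - 9)/49) = 1.
That gives (1*87 + 16)/(1*49 + 9) = 103/58.
Compare the errors: |x - 87/49| = |277*49 - 87*156|/(156*49) = 1/7644, and |x - 103/58| = |277*58 - 103*156|/(156*58) = 2/9048.
Cross-multiplying, 1*9048 = 9048 < 15288 = 2*7644, so 1/7644 is smaller: the convergent 87/49 is closer to x than 103/58.

87/49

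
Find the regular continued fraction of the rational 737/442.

[1; 1, 2, 147]

Run the Euclidean algorithm on 737 and 442; the successive quotients are the partial quotients a_0, a_1, ... (each step inverts the fractional part left over by the previous one):
  737 = 1*442 + 295, so a_0 = 1.
  442 = 1*295 + 147, so a_1 = 1.
  295 = 2*147 + 1, so a_2 = 2.
  147 = 147*1 + 0, so a_3 = 147.
The remainder reaches 0 after 4 divisions, so the expansion has 4 partial quotients, read off in order.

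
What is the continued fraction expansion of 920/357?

[2; 1, 1, 2, 1, 2, 1, 13]

Run the Euclidean algorithm on 920 and 357; the successive quotients are the partial quotients a_0, a_1, ... (each step inverts the fractional part left over by the previous one):
  920 = 2*357 + 206, so a_0 = 2.
  357 = 1*206 + 151, so a_1 = 1.
  206 = 1*151 + 55, so a_2 = 1.
  151 = 2*55 + 41, so a_3 = 2.
  55 = 1*41 + 14, so a_4 = 1.
  41 = 2*14 + 13, so a_5 = 2.
  14 = 1*13 + 1, so a_6 = 1.
  13 = 13*1 + 0, so a_7 = 13.
The remainder reaches 0 after 8 divisions, so the expansion has 8 partial quotients, read off in order.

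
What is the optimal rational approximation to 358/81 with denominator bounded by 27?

Expand x = 358/81 as a continued fraction with the Euclidean algorithm:
  358 = 4*81 + 34, so a_0 = 4.
  81 = 2*34 + 13, so a_1 = 2.
  34 = 2*13 + 8, so a_2 = 2.
  13 = 1*8 + 5, so a_3 = 1.
  8 = 1*5 + 3, so a_4 = 1.
  5 = 1*3 + 2, so a_5 = 1.
  3 = 1*2 + 1, so a_6 = 1.
  2 = 2*1 + 0, so a_7 = 2.
so x = [4; 2, 2, 1, 1, 1, 1, 2].
Convergents (p_i = a_i*p_{i-1} + p_{i-2}, q_i = a_i*q_{i-1} + q_{i-2} with p_{-2}=0, p_{-1}=1, q_{-2}=1, q_{-1}=0), until the denominator exceeds 27:
  i=0: a_0=4, p_0 = 4*1 + 0 = 4, q_0 = 4*0 + 1 = 1.
  i=1: a_1=2, p_1 = 2*4 + 1 = 9, q_1 = 2*1 + 0 = 2.
  i=2: a_2=2, p_2 = 2*9 + 4 = 22, q_2 = 2*2 + 1 = 5.
  i=3: a_3=1, p_3 = 1*22 + 9 = 31, q_3 = 1*5 + 2 = 7.
  i=4: a_4=1, p_4 = 1*31 + 22 = 53, q_4 = 1*7 + 5 = 12.
  i=5: a_5=1, p_5 = 1*53 + 31 = 84, q_5 = 1*12 + 7 = 19.
  i=6: a_6=1, p_6 = 1*84 + 53 = 137, q_6 = 1*19 + 12 = 31.
q_6 = 31 > 27, so the last convergent with denominator <= 27 is p_5/q_5 = 84/19.
The closest fraction with denominator <= 27 is either p_5/q_5 or the intermediate fraction (k*p_5 + p_4)/(k*q_5 + q_4) with the largest k >= 1 whose denominator stays <= 27; these approach x as k grows, and every other convergent or intermediate fraction in range is farther away.
Largest k: floor((27 - q_4)/q_5) = floor((27 - 12)/19) = 0.
Since k = 0, no intermediate fraction beyond p_5/q_5 has denominator <= 27, so the convergent 84/19 is the closest (its error is |358*19 - 84*81|/(81*19) = 2/1539).

84/19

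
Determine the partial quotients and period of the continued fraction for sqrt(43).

[6; (1, 1, 3, 1, 5, 1, 3, 1, 1, 12)]

Write x_i = (sqrt(43) + m_i)/d_i with (m_0, d_0) = (0, 1). a_0 = floor(sqrt(43)) = 6, since 6^2 = 36 <= 43 < 49 = 7^2.
Iterate m_{i+1} = d_i*a_i - m_i, d_{i+1} = (43 - m_{i+1}^2)/d_i, a_{i+1} = floor((a_0 + m_{i+1})/d_{i+1}):
  m_1 = 1*6 - 0 = 6, d_1 = (43 - 6^2)/1 = 7/1 = 7, a_1 = floor((6 + 6)/7) = 1.
  m_2 = 7*1 - 6 = 1, d_2 = (43 - 1^2)/7 = 42/7 = 6, a_2 = floor((6 + 1)/6) = 1.
  m_3 = 6*1 - 1 = 5, d_3 = (43 - 5^2)/6 = 18/6 = 3, a_3 = floor((6 + 5)/3) = 3.
  m_4 = 3*3 - 5 = 4, d_4 = (43 - 4^2)/3 = 27/3 = 9, a_4 = floor((6 + 4)/9) = 1.
  m_5 = 9*1 - 4 = 5, d_5 = (43 - 5^2)/9 = 18/9 = 2, a_5 = floor((6 + 5)/2) = 5.
  m_6 = 2*5 - 5 = 5, d_6 = (43 - 5^2)/2 = 18/2 = 9, a_6 = floor((6 + 5)/9) = 1.
  m_7 = 9*1 - 5 = 4, d_7 = (43 - 4^2)/9 = 27/9 = 3, a_7 = floor((6 + 4)/3) = 3.
  m_8 = 3*3 - 4 = 5, d_8 = (43 - 5^2)/3 = 18/3 = 6, a_8 = floor((6 + 5)/6) = 1.
  m_9 = 6*1 - 5 = 1, d_9 = (43 - 1^2)/6 = 42/6 = 7, a_9 = floor((6 + 1)/7) = 1.
  m_10 = 7*1 - 1 = 6, d_10 = (43 - 6^2)/7 = 7/7 = 1, a_10 = floor((6 + 6)/1) = 12.
  m_11 = 1*12 - 6 = 6, d_11 = (43 - 6^2)/1 = 7/1 = 7: (m_11, d_11) = (m_1, d_1) = (6, 7), so from here the quotients repeat a_1, ..., a_10; the period length is 10.
Hence the expansion of sqrt(43) is a_0 = 6 followed by the repeating block 1, 1, 3, 1, 5, 1, 3, 1, 1, 12 (period 10).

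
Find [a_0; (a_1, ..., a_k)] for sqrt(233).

[15; (3, 1, 3, 1, 1, 1, 1, 3, 1, 3, 30)]

Write x_i = (sqrt(233) + m_i)/d_i with (m_0, d_0) = (0, 1). a_0 = floor(sqrt(233)) = 15, since 15^2 = 225 <= 233 < 256 = 16^2.
Iterate m_{i+1} = d_i*a_i - m_i, d_{i+1} = (233 - m_{i+1}^2)/d_i, a_{i+1} = floor((a_0 + m_{i+1})/d_{i+1}):
  m_1 = 1*15 - 0 = 15, d_1 = (233 - 15^2)/1 = 8/1 = 8, a_1 = floor((15 + 15)/8) = 3.
  m_2 = 8*3 - 15 = 9, d_2 = (233 - 9^2)/8 = 152/8 = 19, a_2 = floor((15 + 9)/19) = 1.
  m_3 = 19*1 - 9 = 10, d_3 = (233 - 10^2)/19 = 133/19 = 7, a_3 = floor((15 + 10)/7) = 3.
  m_4 = 7*3 - 10 = 11, d_4 = (233 - 11^2)/7 = 112/7 = 16, a_4 = floor((15 + 11)/16) = 1.
  m_5 = 16*1 - 11 = 5, d_5 = (233 - 5^2)/16 = 208/16 = 13, a_5 = floor((15 + 5)/13) = 1.
  m_6 = 13*1 - 5 = 8, d_6 = (233 - 8^2)/13 = 169/13 = 13, a_6 = floor((15 + 8)/13) = 1.
  m_7 = 13*1 - 8 = 5, d_7 = (233 - 5^2)/13 = 208/13 = 16, a_7 = floor((15 + 5)/16) = 1.
  m_8 = 16*1 - 5 = 11, d_8 = (233 - 11^2)/16 = 112/16 = 7, a_8 = floor((15 + 11)/7) = 3.
  m_9 = 7*3 - 11 = 10, d_9 = (233 - 10^2)/7 = 133/7 = 19, a_9 = floor((15 + 10)/19) = 1.
  m_10 = 19*1 - 10 = 9, d_10 = (233 - 9^2)/19 = 152/19 = 8, a_10 = floor((15 + 9)/8) = 3.
  m_11 = 8*3 - 9 = 15, d_11 = (233 - 15^2)/8 = 8/8 = 1, a_11 = floor((15 + 15)/1) = 30.
  m_12 = 1*30 - 15 = 15, d_12 = (233 - 15^2)/1 = 8/1 = 8: (m_12, d_12) = (m_1, d_1) = (15, 8), so from here the quotients repeat a_1, ..., a_11; the period length is 11.
Hence the expansion of sqrt(233) is a_0 = 15 followed by the repeating block 3, 1, 3, 1, 1, 1, 1, 3, 1, 3, 30 (period 11).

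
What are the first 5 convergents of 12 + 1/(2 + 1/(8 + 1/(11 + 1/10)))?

Using the convergent recurrence p_i = a_i*p_{i-1} + p_{i-2}, q_i = a_i*q_{i-1} + q_{i-2} with p_{-2}=0, p_{-1}=1, q_{-2}=1, q_{-1}=0:
  i=0: a_0=12, p_0 = 12*1 + 0 = 12, q_0 = 12*0 + 1 = 1.
  i=1: a_1=2, p_1 = 2*12 + 1 = 25, q_1 = 2*1 + 0 = 2.
  i=2: a_2=8, p_2 = 8*25 + 12 = 212, q_2 = 8*2 + 1 = 17.
  i=3: a_3=11, p_3 = 11*212 + 25 = 2357, q_3 = 11*17 + 2 = 189.
  i=4: a_4=10, p_4 = 10*2357 + 212 = 23782, q_4 = 10*189 + 17 = 1907.

12/1, 25/2, 212/17, 2357/189, 23782/1907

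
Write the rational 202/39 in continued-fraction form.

[5; 5, 1, 1, 3]

Run the Euclidean algorithm on 202 and 39; the successive quotients are the partial quotients a_0, a_1, ... (each step inverts the fractional part left over by the previous one):
  202 = 5*39 + 7, so a_0 = 5.
  39 = 5*7 + 4, so a_1 = 5.
  7 = 1*4 + 3, so a_2 = 1.
  4 = 1*3 + 1, so a_3 = 1.
  3 = 3*1 + 0, so a_4 = 3.
The remainder reaches 0 after 5 divisions, so the expansion has 5 partial quotients, read off in order.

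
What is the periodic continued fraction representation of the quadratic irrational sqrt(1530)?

[39; (8, 1, 2, 8, 2, 1, 8, 78)]

Write x_i = (sqrt(1530) + m_i)/d_i with (m_0, d_0) = (0, 1). a_0 = floor(sqrt(1530)) = 39, since 39^2 = 1521 <= 1530 < 1600 = 40^2.
Iterate m_{i+1} = d_i*a_i - m_i, d_{i+1} = (1530 - m_{i+1}^2)/d_i, a_{i+1} = floor((a_0 + m_{i+1})/d_{i+1}):
  m_1 = 1*39 - 0 = 39, d_1 = (1530 - 39^2)/1 = 9/1 = 9, a_1 = floor((39 + 39)/9) = 8.
  m_2 = 9*8 - 39 = 33, d_2 = (1530 - 33^2)/9 = 441/9 = 49, a_2 = floor((39 + 33)/49) = 1.
  m_3 = 49*1 - 33 = 16, d_3 = (1530 - 16^2)/49 = 1274/49 = 26, a_3 = floor((39 + 16)/26) = 2.
  m_4 = 26*2 - 16 = 36, d_4 = (1530 - 36^2)/26 = 234/26 = 9, a_4 = floor((39 + 36)/9) = 8.
  m_5 = 9*8 - 36 = 36, d_5 = (1530 - 36^2)/9 = 234/9 = 26, a_5 = floor((39 + 36)/26) = 2.
  m_6 = 26*2 - 36 = 16, d_6 = (1530 - 16^2)/26 = 1274/26 = 49, a_6 = floor((39 + 16)/49) = 1.
  m_7 = 49*1 - 16 = 33, d_7 = (1530 - 33^2)/49 = 441/49 = 9, a_7 = floor((39 + 33)/9) = 8.
  m_8 = 9*8 - 33 = 39, d_8 = (1530 - 39^2)/9 = 9/9 = 1, a_8 = floor((39 + 39)/1) = 78.
  m_9 = 1*78 - 39 = 39, d_9 = (1530 - 39^2)/1 = 9/1 = 9: (m_9, d_9) = (m_1, d_1) = (39, 9), so from here the quotients repeat a_1, ..., a_8; the period length is 8.
Hence the expansion of sqrt(1530) is a_0 = 39 followed by the repeating block 8, 1, 2, 8, 2, 1, 8, 78 (period 8).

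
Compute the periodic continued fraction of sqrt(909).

[30; (6, 1, 2, 6, 2, 1, 6, 60)]

Write x_i = (sqrt(909) + m_i)/d_i with (m_0, d_0) = (0, 1). a_0 = floor(sqrt(909)) = 30, since 30^2 = 900 <= 909 < 961 = 31^2.
Iterate m_{i+1} = d_i*a_i - m_i, d_{i+1} = (909 - m_{i+1}^2)/d_i, a_{i+1} = floor((a_0 + m_{i+1})/d_{i+1}):
  m_1 = 1*30 - 0 = 30, d_1 = (909 - 30^2)/1 = 9/1 = 9, a_1 = floor((30 + 30)/9) = 6.
  m_2 = 9*6 - 30 = 24, d_2 = (909 - 24^2)/9 = 333/9 = 37, a_2 = floor((30 + 24)/37) = 1.
  m_3 = 37*1 - 24 = 13, d_3 = (909 - 13^2)/37 = 740/37 = 20, a_3 = floor((30 + 13)/20) = 2.
  m_4 = 20*2 - 13 = 27, d_4 = (909 - 27^2)/20 = 180/20 = 9, a_4 = floor((30 + 27)/9) = 6.
  m_5 = 9*6 - 27 = 27, d_5 = (909 - 27^2)/9 = 180/9 = 20, a_5 = floor((30 + 27)/20) = 2.
  m_6 = 20*2 - 27 = 13, d_6 = (909 - 13^2)/20 = 740/20 = 37, a_6 = floor((30 + 13)/37) = 1.
  m_7 = 37*1 - 13 = 24, d_7 = (909 - 24^2)/37 = 333/37 = 9, a_7 = floor((30 + 24)/9) = 6.
  m_8 = 9*6 - 24 = 30, d_8 = (909 - 30^2)/9 = 9/9 = 1, a_8 = floor((30 + 30)/1) = 60.
  m_9 = 1*60 - 30 = 30, d_9 = (909 - 30^2)/1 = 9/1 = 9: (m_9, d_9) = (m_1, d_1) = (30, 9), so from here the quotients repeat a_1, ..., a_8; the period length is 8.
Hence the expansion of sqrt(909) is a_0 = 30 followed by the repeating block 6, 1, 2, 6, 2, 1, 6, 60 (period 8).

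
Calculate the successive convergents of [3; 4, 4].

3/1, 13/4, 55/17

Using the convergent recurrence p_i = a_i*p_{i-1} + p_{i-2}, q_i = a_i*q_{i-1} + q_{i-2} with p_{-2}=0, p_{-1}=1, q_{-2}=1, q_{-1}=0:
  i=0: a_0=3, p_0 = 3*1 + 0 = 3, q_0 = 3*0 + 1 = 1.
  i=1: a_1=4, p_1 = 4*3 + 1 = 13, q_1 = 4*1 + 0 = 4.
  i=2: a_2=4, p_2 = 4*13 + 3 = 55, q_2 = 4*4 + 1 = 17.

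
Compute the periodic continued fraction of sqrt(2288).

[47; (1, 4, 1, 94)]

Write x_i = (sqrt(2288) + m_i)/d_i with (m_0, d_0) = (0, 1). a_0 = floor(sqrt(2288)) = 47, since 47^2 = 2209 <= 2288 < 2304 = 48^2.
Iterate m_{i+1} = d_i*a_i - m_i, d_{i+1} = (2288 - m_{i+1}^2)/d_i, a_{i+1} = floor((a_0 + m_{i+1})/d_{i+1}):
  m_1 = 1*47 - 0 = 47, d_1 = (2288 - 47^2)/1 = 79/1 = 79, a_1 = floor((47 + 47)/79) = 1.
  m_2 = 79*1 - 47 = 32, d_2 = (2288 - 32^2)/79 = 1264/79 = 16, a_2 = floor((47 + 32)/16) = 4.
  m_3 = 16*4 - 32 = 32, d_3 = (2288 - 32^2)/16 = 1264/16 = 79, a_3 = floor((47 + 32)/79) = 1.
  m_4 = 79*1 - 32 = 47, d_4 = (2288 - 47^2)/79 = 79/79 = 1, a_4 = floor((47 + 47)/1) = 94.
  m_5 = 1*94 - 47 = 47, d_5 = (2288 - 47^2)/1 = 79/1 = 79: (m_5, d_5) = (m_1, d_1) = (47, 79), so from here the quotients repeat a_1, ..., a_4; the period length is 4.
Hence the expansion of sqrt(2288) is a_0 = 47 followed by the repeating block 1, 4, 1, 94 (period 4).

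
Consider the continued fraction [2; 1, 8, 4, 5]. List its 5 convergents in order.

Using the convergent recurrence p_i = a_i*p_{i-1} + p_{i-2}, q_i = a_i*q_{i-1} + q_{i-2} with p_{-2}=0, p_{-1}=1, q_{-2}=1, q_{-1}=0:
  i=0: a_0=2, p_0 = 2*1 + 0 = 2, q_0 = 2*0 + 1 = 1.
  i=1: a_1=1, p_1 = 1*2 + 1 = 3, q_1 = 1*1 + 0 = 1.
  i=2: a_2=8, p_2 = 8*3 + 2 = 26, q_2 = 8*1 + 1 = 9.
  i=3: a_3=4, p_3 = 4*26 + 3 = 107, q_3 = 4*9 + 1 = 37.
  i=4: a_4=5, p_4 = 5*107 + 26 = 561, q_4 = 5*37 + 9 = 194.

2/1, 3/1, 26/9, 107/37, 561/194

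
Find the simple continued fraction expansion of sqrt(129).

Write x_i = (sqrt(129) + m_i)/d_i with (m_0, d_0) = (0, 1). a_0 = floor(sqrt(129)) = 11, since 11^2 = 121 <= 129 < 144 = 12^2.
Iterate m_{i+1} = d_i*a_i - m_i, d_{i+1} = (129 - m_{i+1}^2)/d_i, a_{i+1} = floor((a_0 + m_{i+1})/d_{i+1}):
  m_1 = 1*11 - 0 = 11, d_1 = (129 - 11^2)/1 = 8/1 = 8, a_1 = floor((11 + 11)/8) = 2.
  m_2 = 8*2 - 11 = 5, d_2 = (129 - 5^2)/8 = 104/8 = 13, a_2 = floor((11 + 5)/13) = 1.
  m_3 = 13*1 - 5 = 8, d_3 = (129 - 8^2)/13 = 65/13 = 5, a_3 = floor((11 + 8)/5) = 3.
  m_4 = 5*3 - 8 = 7, d_4 = (129 - 7^2)/5 = 80/5 = 16, a_4 = floor((11 + 7)/16) = 1.
  m_5 = 16*1 - 7 = 9, d_5 = (129 - 9^2)/16 = 48/16 = 3, a_5 = floor((11 + 9)/3) = 6.
  m_6 = 3*6 - 9 = 9, d_6 = (129 - 9^2)/3 = 48/3 = 16, a_6 = floor((11 + 9)/16) = 1.
  m_7 = 16*1 - 9 = 7, d_7 = (129 - 7^2)/16 = 80/16 = 5, a_7 = floor((11 + 7)/5) = 3.
  m_8 = 5*3 - 7 = 8, d_8 = (129 - 8^2)/5 = 65/5 = 13, a_8 = floor((11 + 8)/13) = 1.
  m_9 = 13*1 - 8 = 5, d_9 = (129 - 5^2)/13 = 104/13 = 8, a_9 = floor((11 + 5)/8) = 2.
  m_10 = 8*2 - 5 = 11, d_10 = (129 - 11^2)/8 = 8/8 = 1, a_10 = floor((11 + 11)/1) = 22.
  m_11 = 1*22 - 11 = 11, d_11 = (129 - 11^2)/1 = 8/1 = 8: (m_11, d_11) = (m_1, d_1) = (11, 8), so from here the quotients repeat a_1, ..., a_10; the period length is 10.
Hence the expansion of sqrt(129) is a_0 = 11 followed by the repeating block 2, 1, 3, 1, 6, 1, 3, 1, 2, 22 (period 10).

[11; (2, 1, 3, 1, 6, 1, 3, 1, 2, 22)]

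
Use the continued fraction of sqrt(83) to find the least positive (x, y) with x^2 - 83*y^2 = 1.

(x, y) = (82, 9)

First expand sqrt(83) as a continued fraction. With x_i = (sqrt(83) + m_i)/d_i and (m_0, d_0) = (0, 1): a_0 = floor(sqrt(83)) = 9, since 9^2 = 81 <= 83 < 100 = 10^2.
Iterate m_{i+1} = d_i*a_i - m_i, d_{i+1} = (83 - m_{i+1}^2)/d_i, a_{i+1} = floor((a_0 + m_{i+1})/d_{i+1}):
  m_1 = 1*9 - 0 = 9, d_1 = (83 - 9^2)/1 = 2/1 = 2, a_1 = floor((9 + 9)/2) = 9.
  m_2 = 2*9 - 9 = 9, d_2 = (83 - 9^2)/2 = 2/2 = 1, a_2 = floor((9 + 9)/1) = 18.
  m_3 = 1*18 - 9 = 9, d_3 = (83 - 9^2)/1 = 2/1 = 2: (m_3, d_3) = (m_1, d_1) = (9, 2), so from here the quotients repeat a_1, a_2; the period length is 2.
So sqrt(83) = [9; (9, 18)] with period length k = 2.
k is even, so the fundamental solution of x^2 - 83y^2 = 1 is (p_{k-1}, q_{k-1}) = (p_1, q_1); compute convergents through index 1.
Convergents (p_i = a_i*p_{i-1} + p_{i-2}, q_i = a_i*q_{i-1} + q_{i-2} with p_{-2}=0, p_{-1}=1, q_{-2}=1, q_{-1}=0):
  i=0: a_0=9, p_0 = 9*1 + 0 = 9, q_0 = 9*0 + 1 = 1.
  i=1: a_1=9, p_1 = 9*9 + 1 = 82, q_1 = 9*1 + 0 = 9.
Check: 82^2 - 83*9^2 = 6724 - 6723 = 1, so (x, y) = (82, 9) solves the equation, and by the theorem it is the least positive solution.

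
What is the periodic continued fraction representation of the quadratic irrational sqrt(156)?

Write x_i = (sqrt(156) + m_i)/d_i with (m_0, d_0) = (0, 1). a_0 = floor(sqrt(156)) = 12, since 12^2 = 144 <= 156 < 169 = 13^2.
Iterate m_{i+1} = d_i*a_i - m_i, d_{i+1} = (156 - m_{i+1}^2)/d_i, a_{i+1} = floor((a_0 + m_{i+1})/d_{i+1}):
  m_1 = 1*12 - 0 = 12, d_1 = (156 - 12^2)/1 = 12/1 = 12, a_1 = floor((12 + 12)/12) = 2.
  m_2 = 12*2 - 12 = 12, d_2 = (156 - 12^2)/12 = 12/12 = 1, a_2 = floor((12 + 12)/1) = 24.
  m_3 = 1*24 - 12 = 12, d_3 = (156 - 12^2)/1 = 12/1 = 12: (m_3, d_3) = (m_1, d_1) = (12, 12), so from here the quotients repeat a_1, a_2; the period length is 2.
Hence the expansion of sqrt(156) is a_0 = 12 followed by the repeating block 2, 24 (period 2).

[12; (2, 24)]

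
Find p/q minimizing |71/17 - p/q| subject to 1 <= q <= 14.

46/11

Expand x = 71/17 as a continued fraction with the Euclidean algorithm:
  71 = 4*17 + 3, so a_0 = 4.
  17 = 5*3 + 2, so a_1 = 5.
  3 = 1*2 + 1, so a_2 = 1.
  2 = 2*1 + 0, so a_3 = 2.
so x = [4; 5, 1, 2].
Convergents (p_i = a_i*p_{i-1} + p_{i-2}, q_i = a_i*q_{i-1} + q_{i-2} with p_{-2}=0, p_{-1}=1, q_{-2}=1, q_{-1}=0), until the denominator exceeds 14:
  i=0: a_0=4, p_0 = 4*1 + 0 = 4, q_0 = 4*0 + 1 = 1.
  i=1: a_1=5, p_1 = 5*4 + 1 = 21, q_1 = 5*1 + 0 = 5.
  i=2: a_2=1, p_2 = 1*21 + 4 = 25, q_2 = 1*5 + 1 = 6.
  i=3: a_3=2, p_3 = 2*25 + 21 = 71, q_3 = 2*6 + 5 = 17.
q_3 = 17 > 14, so the last convergent with denominator <= 14 is p_2/q_2 = 25/6.
The closest fraction with denominator <= 14 is either p_2/q_2 or the intermediate fraction (k*p_2 + p_1)/(k*q_2 + q_1) with the largest k >= 1 whose denominator stays <= 14; these approach x as k grows, and every other convergent or intermediate fraction in range is farther away.
Largest k: floor((14 - q_1)/q_2) = floor((14 - 5)/6) = 1.
That gives (1*25 + 21)/(1*6 + 5) = 46/11.
Compare the errors: |x - 25/6| = |71*6 - 25*17|/(17*6) = 1/102, and |x - 46/11| = |71*11 - 46*17|/(17*11) = 1/187.
Cross-multiplying, 1*102 = 102 < 187 = 1*187, so 1/187 is smaller: the intermediate fraction 46/11 is closer to x than 25/6.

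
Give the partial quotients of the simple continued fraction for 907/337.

[2; 1, 2, 4, 6, 4]

Run the Euclidean algorithm on 907 and 337; the successive quotients are the partial quotients a_0, a_1, ... (each step inverts the fractional part left over by the previous one):
  907 = 2*337 + 233, so a_0 = 2.
  337 = 1*233 + 104, so a_1 = 1.
  233 = 2*104 + 25, so a_2 = 2.
  104 = 4*25 + 4, so a_3 = 4.
  25 = 6*4 + 1, so a_4 = 6.
  4 = 4*1 + 0, so a_5 = 4.
The remainder reaches 0 after 6 divisions, so the expansion has 6 partial quotients, read off in order.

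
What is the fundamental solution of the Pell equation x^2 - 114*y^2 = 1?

(x, y) = (1025, 96)

First expand sqrt(114) as a continued fraction. With x_i = (sqrt(114) + m_i)/d_i and (m_0, d_0) = (0, 1): a_0 = floor(sqrt(114)) = 10, since 10^2 = 100 <= 114 < 121 = 11^2.
Iterate m_{i+1} = d_i*a_i - m_i, d_{i+1} = (114 - m_{i+1}^2)/d_i, a_{i+1} = floor((a_0 + m_{i+1})/d_{i+1}):
  m_1 = 1*10 - 0 = 10, d_1 = (114 - 10^2)/1 = 14/1 = 14, a_1 = floor((10 + 10)/14) = 1.
  m_2 = 14*1 - 10 = 4, d_2 = (114 - 4^2)/14 = 98/14 = 7, a_2 = floor((10 + 4)/7) = 2.
  m_3 = 7*2 - 4 = 10, d_3 = (114 - 10^2)/7 = 14/7 = 2, a_3 = floor((10 + 10)/2) = 10.
  m_4 = 2*10 - 10 = 10, d_4 = (114 - 10^2)/2 = 14/2 = 7, a_4 = floor((10 + 10)/7) = 2.
  m_5 = 7*2 - 10 = 4, d_5 = (114 - 4^2)/7 = 98/7 = 14, a_5 = floor((10 + 4)/14) = 1.
  m_6 = 14*1 - 4 = 10, d_6 = (114 - 10^2)/14 = 14/14 = 1, a_6 = floor((10 + 10)/1) = 20.
  m_7 = 1*20 - 10 = 10, d_7 = (114 - 10^2)/1 = 14/1 = 14: (m_7, d_7) = (m_1, d_1) = (10, 14), so from here the quotients repeat a_1, ..., a_6; the period length is 6.
So sqrt(114) = [10; (1, 2, 10, 2, 1, 20)] with period length k = 6.
k is even, so the fundamental solution of x^2 - 114y^2 = 1 is (p_{k-1}, q_{k-1}) = (p_5, q_5); compute convergents through index 5.
Convergents (p_i = a_i*p_{i-1} + p_{i-2}, q_i = a_i*q_{i-1} + q_{i-2} with p_{-2}=0, p_{-1}=1, q_{-2}=1, q_{-1}=0):
  i=0: a_0=10, p_0 = 10*1 + 0 = 10, q_0 = 10*0 + 1 = 1.
  i=1: a_1=1, p_1 = 1*10 + 1 = 11, q_1 = 1*1 + 0 = 1.
  i=2: a_2=2, p_2 = 2*11 + 10 = 32, q_2 = 2*1 + 1 = 3.
  i=3: a_3=10, p_3 = 10*32 + 11 = 331, q_3 = 10*3 + 1 = 31.
  i=4: a_4=2, p_4 = 2*331 + 32 = 694, q_4 = 2*31 + 3 = 65.
  i=5: a_5=1, p_5 = 1*694 + 331 = 1025, q_5 = 1*65 + 31 = 96.
Check: 1025^2 - 114*96^2 = 1050625 - 1050624 = 1, so (x, y) = (1025, 96) solves the equation, and by the theorem it is the least positive solution.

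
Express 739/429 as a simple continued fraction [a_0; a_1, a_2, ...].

Run the Euclidean algorithm on 739 and 429; the successive quotients are the partial quotients a_0, a_1, ... (each step inverts the fractional part left over by the previous one):
  739 = 1*429 + 310, so a_0 = 1.
  429 = 1*310 + 119, so a_1 = 1.
  310 = 2*119 + 72, so a_2 = 2.
  119 = 1*72 + 47, so a_3 = 1.
  72 = 1*47 + 25, so a_4 = 1.
  47 = 1*25 + 22, so a_5 = 1.
  25 = 1*22 + 3, so a_6 = 1.
  22 = 7*3 + 1, so a_7 = 7.
  3 = 3*1 + 0, so a_8 = 3.
The remainder reaches 0 after 9 divisions, so the expansion has 9 partial quotients, read off in order.

[1; 1, 2, 1, 1, 1, 1, 7, 3]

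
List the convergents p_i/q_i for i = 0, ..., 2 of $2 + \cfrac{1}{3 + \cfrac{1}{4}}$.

2/1, 7/3, 30/13

Using the convergent recurrence p_i = a_i*p_{i-1} + p_{i-2}, q_i = a_i*q_{i-1} + q_{i-2} with p_{-2}=0, p_{-1}=1, q_{-2}=1, q_{-1}=0:
  i=0: a_0=2, p_0 = 2*1 + 0 = 2, q_0 = 2*0 + 1 = 1.
  i=1: a_1=3, p_1 = 3*2 + 1 = 7, q_1 = 3*1 + 0 = 3.
  i=2: a_2=4, p_2 = 4*7 + 2 = 30, q_2 = 4*3 + 1 = 13.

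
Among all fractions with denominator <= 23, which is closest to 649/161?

Expand x = 649/161 as a continued fraction with the Euclidean algorithm:
  649 = 4*161 + 5, so a_0 = 4.
  161 = 32*5 + 1, so a_1 = 32.
  5 = 5*1 + 0, so a_2 = 5.
so x = [4; 32, 5].
Convergents (p_i = a_i*p_{i-1} + p_{i-2}, q_i = a_i*q_{i-1} + q_{i-2} with p_{-2}=0, p_{-1}=1, q_{-2}=1, q_{-1}=0), until the denominator exceeds 23:
  i=0: a_0=4, p_0 = 4*1 + 0 = 4, q_0 = 4*0 + 1 = 1.
  i=1: a_1=32, p_1 = 32*4 + 1 = 129, q_1 = 32*1 + 0 = 32.
q_1 = 32 > 23, so the last convergent with denominator <= 23 is p_0/q_0 = 4/1.
The closest fraction with denominator <= 23 is either p_0/q_0 or the intermediate fraction (k*p_0 + p_{-1})/(k*q_0 + q_{-1}) with the largest k >= 1 whose denominator stays <= 23; these approach x as k grows, and every other convergent or intermediate fraction in range is farther away.
Largest k: floor((23 - q_{-1})/q_0) = floor((23 - 0)/1) = 23 (using the seeds p_{-1} = 1, q_{-1} = 0).
That gives (23*4 + 1)/(23*1 + 0) = 93/23.
Compare the errors: |x - 4/1| = |649*1 - 4*161|/(161*1) = 5/161, and |x - 93/23| = |649*23 - 93*161|/(161*23) = 46/3703.
Cross-multiplying, 46*161 = 7406 < 18515 = 5*3703, so 46/3703 is smaller: the intermediate fraction 93/23 is closer to x than 4/1.

93/23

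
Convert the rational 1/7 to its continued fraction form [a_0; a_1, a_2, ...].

Run the Euclidean algorithm on 1 and 7; the successive quotients are the partial quotients a_0, a_1, ... (each step inverts the fractional part left over by the previous one):
  1 = 0*7 + 1, so a_0 = 0.
  7 = 7*1 + 0, so a_1 = 7.
The remainder reaches 0 after 2 divisions, so the expansion has 2 partial quotients, read off in order.

[0; 7]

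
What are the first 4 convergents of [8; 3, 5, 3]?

8/1, 25/3, 133/16, 424/51

Using the convergent recurrence p_i = a_i*p_{i-1} + p_{i-2}, q_i = a_i*q_{i-1} + q_{i-2} with p_{-2}=0, p_{-1}=1, q_{-2}=1, q_{-1}=0:
  i=0: a_0=8, p_0 = 8*1 + 0 = 8, q_0 = 8*0 + 1 = 1.
  i=1: a_1=3, p_1 = 3*8 + 1 = 25, q_1 = 3*1 + 0 = 3.
  i=2: a_2=5, p_2 = 5*25 + 8 = 133, q_2 = 5*3 + 1 = 16.
  i=3: a_3=3, p_3 = 3*133 + 25 = 424, q_3 = 3*16 + 3 = 51.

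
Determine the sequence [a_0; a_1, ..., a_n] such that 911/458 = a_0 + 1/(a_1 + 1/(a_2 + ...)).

[1; 1, 90, 1, 1, 2]

Run the Euclidean algorithm on 911 and 458; the successive quotients are the partial quotients a_0, a_1, ... (each step inverts the fractional part left over by the previous one):
  911 = 1*458 + 453, so a_0 = 1.
  458 = 1*453 + 5, so a_1 = 1.
  453 = 90*5 + 3, so a_2 = 90.
  5 = 1*3 + 2, so a_3 = 1.
  3 = 1*2 + 1, so a_4 = 1.
  2 = 2*1 + 0, so a_5 = 2.
The remainder reaches 0 after 6 divisions, so the expansion has 6 partial quotients, read off in order.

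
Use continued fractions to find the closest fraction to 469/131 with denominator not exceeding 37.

111/31

Expand x = 469/131 as a continued fraction with the Euclidean algorithm:
  469 = 3*131 + 76, so a_0 = 3.
  131 = 1*76 + 55, so a_1 = 1.
  76 = 1*55 + 21, so a_2 = 1.
  55 = 2*21 + 13, so a_3 = 2.
  21 = 1*13 + 8, so a_4 = 1.
  13 = 1*8 + 5, so a_5 = 1.
  8 = 1*5 + 3, so a_6 = 1.
  5 = 1*3 + 2, so a_7 = 1.
  3 = 1*2 + 1, so a_8 = 1.
  2 = 2*1 + 0, so a_9 = 2.
so x = [3; 1, 1, 2, 1, 1, 1, 1, 1, 2].
Convergents (p_i = a_i*p_{i-1} + p_{i-2}, q_i = a_i*q_{i-1} + q_{i-2} with p_{-2}=0, p_{-1}=1, q_{-2}=1, q_{-1}=0), until the denominator exceeds 37:
  i=0: a_0=3, p_0 = 3*1 + 0 = 3, q_0 = 3*0 + 1 = 1.
  i=1: a_1=1, p_1 = 1*3 + 1 = 4, q_1 = 1*1 + 0 = 1.
  i=2: a_2=1, p_2 = 1*4 + 3 = 7, q_2 = 1*1 + 1 = 2.
  i=3: a_3=2, p_3 = 2*7 + 4 = 18, q_3 = 2*2 + 1 = 5.
  i=4: a_4=1, p_4 = 1*18 + 7 = 25, q_4 = 1*5 + 2 = 7.
  i=5: a_5=1, p_5 = 1*25 + 18 = 43, q_5 = 1*7 + 5 = 12.
  i=6: a_6=1, p_6 = 1*43 + 25 = 68, q_6 = 1*12 + 7 = 19.
  i=7: a_7=1, p_7 = 1*68 + 43 = 111, q_7 = 1*19 + 12 = 31.
  i=8: a_8=1, p_8 = 1*111 + 68 = 179, q_8 = 1*31 + 19 = 50.
q_8 = 50 > 37, so the last convergent with denominator <= 37 is p_7/q_7 = 111/31.
The closest fraction with denominator <= 37 is either p_7/q_7 or the intermediate fraction (k*p_7 + p_6)/(k*q_7 + q_6) with the largest k >= 1 whose denominator stays <= 37; these approach x as k grows, and every other convergent or intermediate fraction in range is farther away.
Largest k: floor((37 - q_6)/q_7) = floor((37 - 19)/31) = 0.
Since k = 0, no intermediate fraction beyond p_7/q_7 has denominator <= 37, so the convergent 111/31 is the closest (its error is |469*31 - 111*131|/(131*31) = 2/4061).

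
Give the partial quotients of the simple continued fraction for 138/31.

[4; 2, 4, 1, 2]

Run the Euclidean algorithm on 138 and 31; the successive quotients are the partial quotients a_0, a_1, ... (each step inverts the fractional part left over by the previous one):
  138 = 4*31 + 14, so a_0 = 4.
  31 = 2*14 + 3, so a_1 = 2.
  14 = 4*3 + 2, so a_2 = 4.
  3 = 1*2 + 1, so a_3 = 1.
  2 = 2*1 + 0, so a_4 = 2.
The remainder reaches 0 after 5 divisions, so the expansion has 5 partial quotients, read off in order.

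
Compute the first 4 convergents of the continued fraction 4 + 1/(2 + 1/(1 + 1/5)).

Using the convergent recurrence p_i = a_i*p_{i-1} + p_{i-2}, q_i = a_i*q_{i-1} + q_{i-2} with p_{-2}=0, p_{-1}=1, q_{-2}=1, q_{-1}=0:
  i=0: a_0=4, p_0 = 4*1 + 0 = 4, q_0 = 4*0 + 1 = 1.
  i=1: a_1=2, p_1 = 2*4 + 1 = 9, q_1 = 2*1 + 0 = 2.
  i=2: a_2=1, p_2 = 1*9 + 4 = 13, q_2 = 1*2 + 1 = 3.
  i=3: a_3=5, p_3 = 5*13 + 9 = 74, q_3 = 5*3 + 2 = 17.

4/1, 9/2, 13/3, 74/17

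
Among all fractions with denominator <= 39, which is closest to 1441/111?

506/39

Expand x = 1441/111 as a continued fraction with the Euclidean algorithm:
  1441 = 12*111 + 109, so a_0 = 12.
  111 = 1*109 + 2, so a_1 = 1.
  109 = 54*2 + 1, so a_2 = 54.
  2 = 2*1 + 0, so a_3 = 2.
so x = [12; 1, 54, 2].
Convergents (p_i = a_i*p_{i-1} + p_{i-2}, q_i = a_i*q_{i-1} + q_{i-2} with p_{-2}=0, p_{-1}=1, q_{-2}=1, q_{-1}=0), until the denominator exceeds 39:
  i=0: a_0=12, p_0 = 12*1 + 0 = 12, q_0 = 12*0 + 1 = 1.
  i=1: a_1=1, p_1 = 1*12 + 1 = 13, q_1 = 1*1 + 0 = 1.
  i=2: a_2=54, p_2 = 54*13 + 12 = 714, q_2 = 54*1 + 1 = 55.
q_2 = 55 > 39, so the last convergent with denominator <= 39 is p_1/q_1 = 13/1.
The closest fraction with denominator <= 39 is either p_1/q_1 or the intermediate fraction (k*p_1 + p_0)/(k*q_1 + q_0) with the largest k >= 1 whose denominator stays <= 39; these approach x as k grows, and every other convergent or intermediate fraction in range is farther away.
Largest k: floor((39 - q_0)/q_1) = floor((39 - 1)/1) = 38.
That gives (38*13 + 12)/(38*1 + 1) = 506/39.
Compare the errors: |x - 13/1| = |1441*1 - 13*111|/(111*1) = 2/111, and |x - 506/39| = |1441*39 - 506*111|/(111*39) = 33/4329.
Cross-multiplying, 33*111 = 3663 < 8658 = 2*4329, so 33/4329 is smaller: the intermediate fraction 506/39 is closer to x than 13/1.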